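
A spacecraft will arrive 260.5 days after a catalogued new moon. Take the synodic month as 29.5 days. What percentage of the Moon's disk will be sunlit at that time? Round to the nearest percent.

260.5/29.5 = 8.831 lunations, so 8 complete cycles and 24.50 d into the next.
Phase angle: θ = 360°·(24.50 d)/(29.5 d) = 299.0°.
Illuminated fraction = (1 − cos 299.0°)/2 = (1 − 0.485)/2 ≈ 0.258, so 26%.

26%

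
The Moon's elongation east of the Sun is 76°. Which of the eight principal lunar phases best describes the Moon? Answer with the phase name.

The first quarter sector spans roughly 68°–112°; 76° falls inside it.

first quarter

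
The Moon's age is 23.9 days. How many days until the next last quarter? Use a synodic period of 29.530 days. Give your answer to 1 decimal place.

27.8 days

Last quarter occurs at elongation 270°, i.e. at age 29.530 × 270/360 = 22.148 d.
Already past this cycle's last quarter; the next is at 22.148 + 29.530 = 51.678 d, so 51.678 − 23.9 = 27.778 days.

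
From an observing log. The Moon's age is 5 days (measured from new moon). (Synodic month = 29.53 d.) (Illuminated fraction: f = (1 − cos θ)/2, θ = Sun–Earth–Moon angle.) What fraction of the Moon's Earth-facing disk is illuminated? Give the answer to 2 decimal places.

Elongation θ = 360° × 5/29.53 ≈ 61.0°.
With cos θ = 0.485, the lit fraction is (1 − 0.485)/2 ≈ 0.257.

0.26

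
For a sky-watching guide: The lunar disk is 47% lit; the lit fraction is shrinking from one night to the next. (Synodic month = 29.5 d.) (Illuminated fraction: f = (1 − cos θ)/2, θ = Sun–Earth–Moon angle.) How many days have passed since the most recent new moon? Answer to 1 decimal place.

22.4 days

Invert f = (1 − cos θ)/2 to get cos θ = 1 − 2(0.47) = 0.060, hence θ₀ = arccos 0.060 = 86.6°.
Since the Moon is past full (waning), take the reflex angle: θ = 360° − 86.6° = 273.4°.
That fraction of the synodic month is 273.4/360 × 29.5 d ≈ 22.41 d.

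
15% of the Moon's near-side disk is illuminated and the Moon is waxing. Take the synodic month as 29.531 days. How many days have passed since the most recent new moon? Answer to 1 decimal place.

3.7 days

cos θ = 1 − 2f = 0.700, giving a principal value of 45.6°.
Waxing ⇒ before full, so θ = 45.6°.
Age = 29.531 × 45.6°/360° ≈ 3.74 days.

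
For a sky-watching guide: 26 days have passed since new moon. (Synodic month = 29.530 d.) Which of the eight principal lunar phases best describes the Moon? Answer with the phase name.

θ ≈ 360° × 26/29.530 = 317°, which falls in the waning crescent sector.

waning crescent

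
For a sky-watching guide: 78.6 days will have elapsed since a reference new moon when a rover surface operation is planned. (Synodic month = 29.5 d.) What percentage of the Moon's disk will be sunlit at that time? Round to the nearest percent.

78.6/29.5 = 2.664 lunations, so 2 complete cycles and 19.60 d into the next.
Elongation θ = 360° × 19.60/29.5 ≈ 239.2°.
With cos θ = (-0.512), the lit fraction is (1 − (-0.512))/2 ≈ 0.756, so 76%.

76%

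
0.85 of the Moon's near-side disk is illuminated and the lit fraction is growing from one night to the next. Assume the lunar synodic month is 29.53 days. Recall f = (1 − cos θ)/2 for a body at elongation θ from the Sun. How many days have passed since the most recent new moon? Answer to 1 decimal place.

11.0 days

Invert f = (1 − cos θ)/2 to get cos θ = 1 − 2(0.85) = -0.700, hence θ₀ = arccos -0.700 = 134.4°.
The Moon is waxing (0°–180°), so θ = 134.4° directly.
That fraction of the synodic month is 134.4/360 × 29.53 d ≈ 11.03 d.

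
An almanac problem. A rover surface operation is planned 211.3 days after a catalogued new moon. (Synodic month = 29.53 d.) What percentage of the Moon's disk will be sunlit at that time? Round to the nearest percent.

22%

Reduce mod P: 211.3 − 7×29.53 = 4.59 d into the current lunation.
Phase angle: θ = 360°·(4.59 d)/(29.53 d) = 56.0°.
cos 56.0° = 0.560, so f = (1 − 0.560)/2 = 0.220, so 22%.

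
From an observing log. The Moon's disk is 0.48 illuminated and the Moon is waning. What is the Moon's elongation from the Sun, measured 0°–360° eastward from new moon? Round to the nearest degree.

272°

From f = (1 − cos θ)/2: cos θ = 1 − 2×0.48 = 0.040; arccos → 87.7°.
A waning Moon lies in 180°–360°, so θ = 360° − 87.7° = 272.3°.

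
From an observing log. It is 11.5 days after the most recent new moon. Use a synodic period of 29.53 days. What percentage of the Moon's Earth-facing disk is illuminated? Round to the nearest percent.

Elongation θ = 360° × 11.5/29.53 ≈ 140.2°.
cos 140.2° = (-0.768), so f = (1 − (-0.768))/2 = 0.884, so 88%.

88%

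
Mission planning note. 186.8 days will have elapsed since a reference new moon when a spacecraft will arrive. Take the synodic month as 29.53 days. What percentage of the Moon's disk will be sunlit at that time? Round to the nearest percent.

Reduce mod P: 186.8 − 6×29.53 = 9.62 d into the current lunation.
Phase angle: θ = 360°·(9.62 d)/(29.53 d) = 117.3°.
Illuminated fraction = (1 − cos 117.3°)/2 = (1 − (-0.458))/2 ≈ 0.729, so 73%.

73%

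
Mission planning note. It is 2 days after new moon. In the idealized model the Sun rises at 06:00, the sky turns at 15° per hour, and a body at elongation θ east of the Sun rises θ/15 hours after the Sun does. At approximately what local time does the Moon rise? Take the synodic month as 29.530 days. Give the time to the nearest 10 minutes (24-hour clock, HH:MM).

The Moon has covered 2/29.530 of its cycle, so θ ≈ 360° × 2/29.530 = 24.4°.
At 15° of sky rotation per hour, 24.4° corresponds to a 1.63 h lag.
06:00 + 1.625 h ≈ 07:38 → 07:40 to the nearest ten minutes.

07:40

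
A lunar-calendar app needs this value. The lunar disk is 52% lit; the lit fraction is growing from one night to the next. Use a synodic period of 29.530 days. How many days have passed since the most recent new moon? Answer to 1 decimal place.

7.6 days

cos θ = 1 − 2f = -0.040, giving a principal value of 92.3°.
Before full moon the principal value applies: θ = 92.3°.
That fraction of the synodic month is 92.3/360 × 29.530 d ≈ 7.57 d.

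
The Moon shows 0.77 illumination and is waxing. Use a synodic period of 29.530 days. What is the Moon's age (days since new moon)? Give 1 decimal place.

From f = (1 − cos θ)/2: cos θ = 1 − 2×0.77 = -0.540; arccos → 122.7°.
The Moon is waxing (0°–180°), so θ = 122.7° directly.
Age = 29.530 × 122.7°/360° ≈ 10.06 days.

10.1 days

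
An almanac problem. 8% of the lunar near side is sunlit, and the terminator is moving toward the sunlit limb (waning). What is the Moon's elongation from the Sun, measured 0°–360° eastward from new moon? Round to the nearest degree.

cos θ = 1 − 2f = 0.840, giving a principal value of 32.9°.
Waning ⇒ past full, so θ = 360° − 32.9° = 327.1°.

327°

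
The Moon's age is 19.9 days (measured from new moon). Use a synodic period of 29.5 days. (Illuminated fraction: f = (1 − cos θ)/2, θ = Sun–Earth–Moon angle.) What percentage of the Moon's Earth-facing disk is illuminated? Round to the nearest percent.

73%

Phase angle: θ = 360°·(19.9 d)/(29.5 d) = 242.8°.
Illuminated fraction = (1 − cos 242.8°)/2 = (1 − (-0.456))/2 ≈ 0.728, so 73%.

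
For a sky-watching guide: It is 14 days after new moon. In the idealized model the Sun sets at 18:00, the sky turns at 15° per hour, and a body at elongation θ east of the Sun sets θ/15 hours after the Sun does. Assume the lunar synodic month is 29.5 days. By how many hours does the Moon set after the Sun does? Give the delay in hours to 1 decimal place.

11.4 h

The Moon has covered 14/29.5 of its cycle, so θ ≈ 360° × 14/29.5 = 170.8°.
The Moon trails the Sun by θ/15 = 170.8/15 ≈ 11.39 hours.
So the Moon sets 11.39 h after the Sun.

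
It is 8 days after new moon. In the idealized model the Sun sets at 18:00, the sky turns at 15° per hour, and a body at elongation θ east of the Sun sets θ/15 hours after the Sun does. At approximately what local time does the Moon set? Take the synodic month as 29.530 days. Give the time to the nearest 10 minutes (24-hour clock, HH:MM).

00:30

The Moon has covered 8/29.530 of its cycle, so θ ≈ 360° × 8/29.530 = 97.5°.
At 15° of sky rotation per hour, 97.5° corresponds to a 6.50 h lag.
18:00 + 6.502 h ≈ 00:30 → 00:30 to the nearest ten minutes.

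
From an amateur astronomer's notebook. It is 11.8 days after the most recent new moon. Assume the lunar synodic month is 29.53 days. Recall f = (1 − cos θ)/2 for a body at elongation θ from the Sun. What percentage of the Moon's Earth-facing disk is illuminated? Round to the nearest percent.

90%

The Moon has covered 11.8/29.53 of its cycle, so θ ≈ 360° × 11.8/29.53 = 143.9°.
cos 143.9° = (-0.808), so f = (1 − (-0.808))/2 = 0.904, so 90%.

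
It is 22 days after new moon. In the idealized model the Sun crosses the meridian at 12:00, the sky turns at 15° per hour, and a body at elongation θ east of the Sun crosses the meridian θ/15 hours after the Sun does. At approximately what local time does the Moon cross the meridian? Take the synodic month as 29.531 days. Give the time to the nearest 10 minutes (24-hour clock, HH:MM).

Phase angle: θ = 360°·(22 d)/(29.531 d) = 268.2°.
At 15° of sky rotation per hour, 268.2° corresponds to a 17.88 h lag.
12:00 + 17.880 h ≈ 05:53 → 05:50 to the nearest ten minutes.

05:50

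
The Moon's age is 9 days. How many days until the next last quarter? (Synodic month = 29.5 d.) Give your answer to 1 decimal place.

13.1 days

Last quarter is 0.75 of the way through the cycle: age 0.75 × 29.5 = 22.125 d.
That is 22.125 − 9 = 13.125 days ahead.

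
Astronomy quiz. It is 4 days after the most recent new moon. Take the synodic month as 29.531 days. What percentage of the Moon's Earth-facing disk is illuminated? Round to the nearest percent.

17%

Phase angle: θ = 360°·(4 d)/(29.531 d) = 48.8°.
Illuminated fraction = (1 − cos 48.8°)/2 = (1 − 0.659)/2 ≈ 0.170, so 17%.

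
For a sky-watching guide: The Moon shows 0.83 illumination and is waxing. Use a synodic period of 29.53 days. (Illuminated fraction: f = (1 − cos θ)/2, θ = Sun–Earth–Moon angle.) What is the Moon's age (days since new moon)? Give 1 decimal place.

cos θ = 1 − 2f = -0.660, giving a principal value of 131.3°.
Before full moon the principal value applies: θ = 131.3°.
Age = 29.53 × 131.3°/360° ≈ 10.77 days.

10.8 days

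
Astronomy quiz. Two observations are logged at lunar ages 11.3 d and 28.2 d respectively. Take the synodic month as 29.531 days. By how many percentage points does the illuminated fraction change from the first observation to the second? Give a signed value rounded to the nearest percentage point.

θ₁ = 360° × 11.3/29.531 = 137.8°, f₁ = (1 − cos θ₁)/2 = 0.870.
θ₂ = 360° × 28.2/29.531 = 343.8°, f₂ = (1 − cos θ₂)/2 = 0.020.
Change = f₂ − f₁ = -0.850 → -85 percentage points.

-85 percentage points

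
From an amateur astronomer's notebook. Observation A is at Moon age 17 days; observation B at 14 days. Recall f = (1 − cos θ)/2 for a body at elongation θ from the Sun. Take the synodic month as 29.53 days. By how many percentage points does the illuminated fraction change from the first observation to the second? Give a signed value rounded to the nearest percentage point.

+5 percentage points

θ₁ = 360° × 17/29.53 = 207.2°, f₁ = (1 − cos θ₁)/2 = 0.945.
θ₂ = 360° × 14/29.53 = 170.7°, f₂ = (1 − cos θ₂)/2 = 0.993.
Change = f₂ − f₁ = +0.049 → +5 percentage points.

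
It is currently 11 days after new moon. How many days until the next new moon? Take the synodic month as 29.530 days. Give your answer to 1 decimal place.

The next new moon completes the synodic month: 29.530 − 11 = 18.530 days.

18.5 days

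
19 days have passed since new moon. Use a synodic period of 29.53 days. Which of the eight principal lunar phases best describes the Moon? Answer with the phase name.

θ ≈ 360° × 19/29.53 = 232°, which falls in the waning gibbous sector.

waning gibbous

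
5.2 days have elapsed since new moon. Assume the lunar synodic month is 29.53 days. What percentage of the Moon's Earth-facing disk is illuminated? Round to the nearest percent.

Phase angle: θ = 360°·(5.2 d)/(29.53 d) = 63.4°.
With cos θ = 0.448, the lit fraction is (1 − 0.448)/2 ≈ 0.276, so 28%.

28%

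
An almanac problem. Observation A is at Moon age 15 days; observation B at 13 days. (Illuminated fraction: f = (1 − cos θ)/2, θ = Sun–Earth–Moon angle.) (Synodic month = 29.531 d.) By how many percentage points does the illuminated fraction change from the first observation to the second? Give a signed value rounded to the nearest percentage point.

θ₁ = 360° × 15/29.531 = 182.9°, f₁ = (1 − cos θ₁)/2 = 0.999.
θ₂ = 360° × 13/29.531 = 158.5°, f₂ = (1 − cos θ₂)/2 = 0.965.
Change = f₂ − f₁ = -0.034 → -3 percentage points.

-3 pp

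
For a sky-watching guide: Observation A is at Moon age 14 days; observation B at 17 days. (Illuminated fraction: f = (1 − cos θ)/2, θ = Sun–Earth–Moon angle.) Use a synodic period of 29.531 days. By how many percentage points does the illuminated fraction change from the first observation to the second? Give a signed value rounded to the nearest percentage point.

-5 percentage points

θ₁ = 360° × 14/29.531 = 170.7°, f₁ = (1 − cos θ₁)/2 = 0.993.
θ₂ = 360° × 17/29.531 = 207.2°, f₂ = (1 − cos θ₂)/2 = 0.945.
Change = f₂ − f₁ = -0.049 → -5 percentage points.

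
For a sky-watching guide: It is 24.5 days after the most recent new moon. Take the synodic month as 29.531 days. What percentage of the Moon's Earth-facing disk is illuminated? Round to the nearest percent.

26%

Elongation θ = 360° × 24.5/29.531 ≈ 298.7°.
cos 298.7° = 0.480, so f = (1 − 0.480)/2 = 0.260, so 26%.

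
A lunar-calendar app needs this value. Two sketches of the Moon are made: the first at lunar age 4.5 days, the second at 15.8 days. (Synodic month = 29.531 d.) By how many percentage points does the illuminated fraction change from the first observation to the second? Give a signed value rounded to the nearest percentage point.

+78 pp

θ₁ = 360° × 4.5/29.531 = 54.9°, f₁ = (1 − cos θ₁)/2 = 0.212.
θ₂ = 360° × 15.8/29.531 = 192.6°, f₂ = (1 − cos θ₂)/2 = 0.988.
Change = f₂ − f₁ = +0.776 → +78 percentage points.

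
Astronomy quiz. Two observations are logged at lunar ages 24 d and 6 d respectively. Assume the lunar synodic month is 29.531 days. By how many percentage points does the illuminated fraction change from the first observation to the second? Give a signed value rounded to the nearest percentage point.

First observation: θ = 360°·24/29.531 = 292.6°, so f = 0.308.
Second observation: θ = 73.1°, f = 0.355.
Δf = 0.355 − 0.308 = +0.047, i.e. +5 pp.

+5 percentage points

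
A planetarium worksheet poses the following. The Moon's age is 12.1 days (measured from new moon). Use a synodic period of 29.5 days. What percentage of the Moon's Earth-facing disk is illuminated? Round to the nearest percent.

Phase angle: θ = 360°·(12.1 d)/(29.5 d) = 147.7°.
Illuminated fraction = (1 − cos 147.7°)/2 = (1 − (-0.845))/2 ≈ 0.922, so 92%.

92%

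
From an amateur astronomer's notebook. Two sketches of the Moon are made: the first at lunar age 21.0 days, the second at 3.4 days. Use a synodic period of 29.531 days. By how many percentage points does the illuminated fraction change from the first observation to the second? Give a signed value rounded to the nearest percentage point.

θ₁ = 360° × 21.0/29.531 = 256.0°, f₁ = (1 − cos θ₁)/2 = 0.621.
θ₂ = 360° × 3.4/29.531 = 41.4°, f₂ = (1 − cos θ₂)/2 = 0.125.
Change = f₂ − f₁ = -0.496 → -50 percentage points.

-50 percentage points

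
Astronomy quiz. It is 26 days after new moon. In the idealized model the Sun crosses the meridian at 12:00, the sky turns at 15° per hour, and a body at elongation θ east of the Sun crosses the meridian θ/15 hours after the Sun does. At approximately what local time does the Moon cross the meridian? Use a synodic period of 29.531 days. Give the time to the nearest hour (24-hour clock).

Elongation θ = 360° × 26/29.531 ≈ 317.0°.
The Moon trails the Sun by θ/15 = 317.0/15 ≈ 21.13 hours.
12:00 + 21.13 h ≈ 09:08 → 09:00 to the nearest hour.

09:00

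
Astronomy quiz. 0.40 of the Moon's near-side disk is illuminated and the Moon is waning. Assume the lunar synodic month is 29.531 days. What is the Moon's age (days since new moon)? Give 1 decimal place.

23.1 days

Invert f = (1 − cos θ)/2 to get cos θ = 1 − 2(0.40) = 0.200, hence θ₀ = arccos 0.200 = 78.5°.
A waning Moon lies in 180°–360°, so θ = 360° − 78.5° = 281.5°.
That fraction of the synodic month is 281.5/360 × 29.531 d ≈ 23.09 d.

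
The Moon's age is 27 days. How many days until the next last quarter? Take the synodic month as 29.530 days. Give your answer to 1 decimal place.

24.7 days

Last quarter is 0.75 of the way through the cycle: age 0.75 × 29.530 = 22.148 d.
Already past this cycle's last quarter; the next is at 22.148 + 29.530 = 51.678 d, so 51.678 − 27 = 24.678 days.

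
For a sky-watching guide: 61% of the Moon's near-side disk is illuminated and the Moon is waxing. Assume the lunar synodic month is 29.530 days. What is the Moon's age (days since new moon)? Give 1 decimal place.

8.4 days

Invert f = (1 − cos θ)/2 to get cos θ = 1 − 2(0.61) = -0.220, hence θ₀ = arccos -0.220 = 102.7°.
The Moon is waxing (0°–180°), so θ = 102.7° directly.
Age = 29.530 × 102.7°/360° ≈ 8.42 days.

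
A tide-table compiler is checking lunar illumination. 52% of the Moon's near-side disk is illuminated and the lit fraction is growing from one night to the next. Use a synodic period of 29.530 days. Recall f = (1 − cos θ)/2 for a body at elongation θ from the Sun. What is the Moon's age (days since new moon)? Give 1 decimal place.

Invert f = (1 − cos θ)/2 to get cos θ = 1 − 2(0.52) = -0.040, hence θ₀ = arccos -0.040 = 92.3°.
The Moon is waxing (0°–180°), so θ = 92.3° directly.
At 360°/29.530 d per day, 92.3° corresponds to 7.57 days.

7.6 days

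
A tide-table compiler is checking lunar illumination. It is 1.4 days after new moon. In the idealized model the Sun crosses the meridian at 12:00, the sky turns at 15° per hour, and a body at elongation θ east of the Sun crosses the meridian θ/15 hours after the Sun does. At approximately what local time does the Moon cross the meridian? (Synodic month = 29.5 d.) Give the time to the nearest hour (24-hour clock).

Elongation θ = 360° × 1.4/29.5 ≈ 17.1°.
At 15° of sky rotation per hour, 17.1° corresponds to a 1.14 h lag.
12:00 + 1.14 h ≈ 13:08 → 13:00 to the nearest hour.

13:00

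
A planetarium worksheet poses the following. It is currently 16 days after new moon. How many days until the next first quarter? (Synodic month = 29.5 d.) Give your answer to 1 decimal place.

20.9 days

First quarter is 0.25 of the way through the cycle: age 0.25 × 29.5 = 7.375 d.
This lunation's first quarter (7.375 d) has passed, so add one period: 36.875 − 16 = 20.875 days.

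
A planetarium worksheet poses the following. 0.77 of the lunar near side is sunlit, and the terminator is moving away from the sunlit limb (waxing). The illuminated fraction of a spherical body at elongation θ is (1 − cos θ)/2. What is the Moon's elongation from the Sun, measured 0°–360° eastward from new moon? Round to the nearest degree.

123°

cos θ = 1 − 2f = -0.540, giving a principal value of 122.7°.
Waxing ⇒ before full, so θ = 122.7°.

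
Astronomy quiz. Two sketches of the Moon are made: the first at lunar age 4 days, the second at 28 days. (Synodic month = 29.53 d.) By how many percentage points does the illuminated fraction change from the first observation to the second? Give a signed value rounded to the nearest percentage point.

θ₁ = 360° × 4/29.53 = 48.8°, f₁ = (1 − cos θ₁)/2 = 0.170.
θ₂ = 360° × 28/29.53 = 341.3°, f₂ = (1 − cos θ₂)/2 = 0.026.
Change = f₂ − f₁ = -0.144 → -14 percentage points.

-14 percentage points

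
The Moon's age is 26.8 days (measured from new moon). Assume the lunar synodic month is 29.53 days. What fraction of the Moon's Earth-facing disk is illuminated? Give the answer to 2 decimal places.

0.08

The Moon has covered 26.8/29.53 of its cycle, so θ ≈ 360° × 26.8/29.53 = 326.7°.
cos 326.7° = 0.836, so f = (1 − 0.836)/2 = 0.082.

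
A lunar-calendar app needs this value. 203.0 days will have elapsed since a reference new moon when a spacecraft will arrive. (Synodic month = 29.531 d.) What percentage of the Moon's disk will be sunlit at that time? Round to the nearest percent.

15%

203.0/29.531 = 6.874 lunations, so 6 complete cycles and 25.81 d into the next.
Phase angle: θ = 360°·(25.81 d)/(29.531 d) = 314.7°.
cos 314.7° = 0.703, so f = (1 − 0.703)/2 = 0.148, so 15%.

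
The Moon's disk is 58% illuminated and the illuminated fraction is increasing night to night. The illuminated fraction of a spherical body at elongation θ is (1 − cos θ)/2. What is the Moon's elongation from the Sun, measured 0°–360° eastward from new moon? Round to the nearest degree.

cos θ = 1 − 2f = -0.160, giving a principal value of 99.2°.
Waxing ⇒ before full, so θ = 99.2°.

99°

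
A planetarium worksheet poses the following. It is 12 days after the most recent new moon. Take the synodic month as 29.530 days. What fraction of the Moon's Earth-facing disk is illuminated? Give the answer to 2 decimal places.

0.92

The Moon has covered 12/29.530 of its cycle, so θ ≈ 360° × 12/29.530 = 146.3°.
With cos θ = (-0.832), the lit fraction is (1 − (-0.832))/2 ≈ 0.916.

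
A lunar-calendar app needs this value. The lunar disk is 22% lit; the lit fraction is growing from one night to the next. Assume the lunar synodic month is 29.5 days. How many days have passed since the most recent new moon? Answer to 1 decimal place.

Invert f = (1 − cos θ)/2 to get cos θ = 1 − 2(0.22) = 0.560, hence θ₀ = arccos 0.560 = 55.9°.
Before full moon the principal value applies: θ = 55.9°.
At 360°/29.5 d per day, 55.9° corresponds to 4.58 days.

4.6 days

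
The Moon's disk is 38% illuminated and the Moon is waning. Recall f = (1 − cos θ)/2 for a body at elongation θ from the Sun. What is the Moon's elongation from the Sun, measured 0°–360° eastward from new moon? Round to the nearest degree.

From f = (1 − cos θ)/2: cos θ = 1 − 2×0.38 = 0.240; arccos → 76.1°.
Since the Moon is past full (waning), take the reflex angle: θ = 360° − 76.1° = 283.9°.

284°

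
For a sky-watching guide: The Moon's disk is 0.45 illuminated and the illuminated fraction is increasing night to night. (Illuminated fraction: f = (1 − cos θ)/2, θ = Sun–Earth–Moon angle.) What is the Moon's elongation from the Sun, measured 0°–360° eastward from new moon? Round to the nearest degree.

cos θ = 1 − 2f = 0.100, giving a principal value of 84.3°.
Waxing ⇒ before full, so θ = 84.3°.

84°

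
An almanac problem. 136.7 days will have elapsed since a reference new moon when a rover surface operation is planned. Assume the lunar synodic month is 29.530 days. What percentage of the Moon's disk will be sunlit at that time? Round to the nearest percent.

84%

136.7/29.530 = 4.629 lunations, so 4 complete cycles and 18.58 d into the next.
Elongation θ = 360° × 18.58/29.530 ≈ 226.5°.
Illuminated fraction = (1 − cos 226.5°)/2 = (1 − (-0.688))/2 ≈ 0.844, so 84%.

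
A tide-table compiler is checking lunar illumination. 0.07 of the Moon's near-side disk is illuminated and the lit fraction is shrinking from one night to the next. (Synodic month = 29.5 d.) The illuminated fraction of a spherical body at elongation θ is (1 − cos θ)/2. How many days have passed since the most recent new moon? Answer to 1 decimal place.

27.0 days

From f = (1 − cos θ)/2: cos θ = 1 − 2×0.07 = 0.860; arccos → 30.7°.
Waning ⇒ past full, so θ = 360° − 30.7° = 329.3°.
That fraction of the synodic month is 329.3/360 × 29.5 d ≈ 26.99 d.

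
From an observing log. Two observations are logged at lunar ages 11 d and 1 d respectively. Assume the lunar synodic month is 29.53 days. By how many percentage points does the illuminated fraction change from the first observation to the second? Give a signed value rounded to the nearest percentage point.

-84 percentage points

First observation: θ = 360°·11/29.53 = 134.1°, so f = 0.848.
Second observation: θ = 12.2°, f = 0.011.
Δf = 0.011 − 0.848 = -0.837, i.e. -84 pp.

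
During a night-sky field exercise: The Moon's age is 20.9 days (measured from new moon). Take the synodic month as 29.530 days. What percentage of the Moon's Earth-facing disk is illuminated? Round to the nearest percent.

63%

Phase angle: θ = 360°·(20.9 d)/(29.530 d) = 254.8°.
Illuminated fraction = (1 − cos 254.8°)/2 = (1 − (-0.262))/2 ≈ 0.631, so 63%.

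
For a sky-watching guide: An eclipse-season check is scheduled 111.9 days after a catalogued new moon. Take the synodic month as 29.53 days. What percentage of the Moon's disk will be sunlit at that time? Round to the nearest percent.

38%

111.9/29.53 = 3.789 lunations, so 3 complete cycles and 23.31 d into the next.
The Moon has covered 23.31/29.53 of its cycle, so θ ≈ 360° × 23.31/29.53 = 284.2°.
cos 284.2° = 0.245, so f = (1 − 0.245)/2 = 0.378, so 38%.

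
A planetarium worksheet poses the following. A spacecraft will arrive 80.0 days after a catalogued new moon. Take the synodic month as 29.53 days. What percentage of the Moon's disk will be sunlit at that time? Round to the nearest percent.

80.0/29.53 = 2.709 lunations, so 2 complete cycles and 20.94 d into the next.
The Moon has covered 20.94/29.53 of its cycle, so θ ≈ 360° × 20.94/29.53 = 255.3°.
With cos θ = (-0.254), the lit fraction is (1 − (-0.254))/2 ≈ 0.627, so 63%.

63%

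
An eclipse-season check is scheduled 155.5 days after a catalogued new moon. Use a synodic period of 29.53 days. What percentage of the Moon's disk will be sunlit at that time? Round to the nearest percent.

Reduce mod P: 155.5 − 5×29.53 = 7.85 d into the current lunation.
The Moon has covered 7.85/29.53 of its cycle, so θ ≈ 360° × 7.85/29.53 = 95.7°.
Illuminated fraction = (1 − cos 95.7°)/2 = (1 − (-0.099))/2 ≈ 0.550, so 55%.

55%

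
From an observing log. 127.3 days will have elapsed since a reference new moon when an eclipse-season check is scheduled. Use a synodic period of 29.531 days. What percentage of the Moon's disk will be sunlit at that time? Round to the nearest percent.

69%

127.3/29.531 = 4.311 lunations, so 4 complete cycles and 9.18 d into the next.
Phase angle: θ = 360°·(9.18 d)/(29.531 d) = 111.9°.
cos 111.9° = (-0.372), so f = (1 − (-0.372))/2 = 0.686, so 69%.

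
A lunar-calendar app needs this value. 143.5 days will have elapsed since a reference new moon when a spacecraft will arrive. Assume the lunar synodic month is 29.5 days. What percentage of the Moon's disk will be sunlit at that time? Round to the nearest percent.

17%

143.5 d spans 4 complete synodic months (4 × 29.5 = 118.00 d) plus 25.50 d.
Phase angle: θ = 360°·(25.50 d)/(29.5 d) = 311.2°.
cos 311.2° = 0.659, so f = (1 − 0.659)/2 = 0.171, so 17%.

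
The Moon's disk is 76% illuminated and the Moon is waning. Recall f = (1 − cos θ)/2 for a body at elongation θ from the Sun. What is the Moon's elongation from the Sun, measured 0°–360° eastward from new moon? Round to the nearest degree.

239°

From f = (1 − cos θ)/2: cos θ = 1 − 2×0.76 = -0.520; arccos → 121.3°.
A waning Moon lies in 180°–360°, so θ = 360° − 121.3° = 238.7°.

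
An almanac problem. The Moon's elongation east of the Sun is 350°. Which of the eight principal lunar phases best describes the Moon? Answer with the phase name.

new moon

350° lies in the new moon sector of the 8-phase cycle.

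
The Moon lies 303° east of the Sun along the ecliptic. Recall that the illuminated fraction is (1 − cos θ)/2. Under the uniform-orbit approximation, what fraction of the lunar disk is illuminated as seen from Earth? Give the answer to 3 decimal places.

0.228

cos 303° = 0.545, so f = (1 − 0.545)/2 = 0.228.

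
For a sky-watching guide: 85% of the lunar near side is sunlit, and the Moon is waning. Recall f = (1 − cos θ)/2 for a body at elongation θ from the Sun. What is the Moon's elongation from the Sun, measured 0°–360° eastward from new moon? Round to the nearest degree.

From f = (1 − cos θ)/2: cos θ = 1 − 2×0.85 = -0.700; arccos → 134.4°.
Waning ⇒ past full, so θ = 360° − 134.4° = 225.6°.

226°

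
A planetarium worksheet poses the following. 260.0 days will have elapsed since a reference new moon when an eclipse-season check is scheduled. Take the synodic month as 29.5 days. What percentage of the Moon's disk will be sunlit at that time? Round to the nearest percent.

31%

260.0/29.5 = 8.814 lunations, so 8 complete cycles and 24.00 d into the next.
Phase angle: θ = 360°·(24.00 d)/(29.5 d) = 292.9°.
cos 292.9° = 0.389, so f = (1 − 0.389)/2 = 0.306, so 31%.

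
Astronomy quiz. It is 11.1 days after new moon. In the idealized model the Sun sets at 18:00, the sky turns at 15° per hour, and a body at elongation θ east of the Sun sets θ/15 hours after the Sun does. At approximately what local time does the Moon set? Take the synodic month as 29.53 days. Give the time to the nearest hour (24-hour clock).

Phase angle: θ = 360°·(11.1 d)/(29.53 d) = 135.3°.
The Moon trails the Sun by θ/15 = 135.3/15 ≈ 9.02 hours.
18:00 + 9.02 h ≈ 03:01 → 03:00 to the nearest hour.

03:00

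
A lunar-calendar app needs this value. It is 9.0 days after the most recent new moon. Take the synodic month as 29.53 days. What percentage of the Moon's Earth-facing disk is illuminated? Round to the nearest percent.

Phase angle: θ = 360°·(9.0 d)/(29.53 d) = 109.7°.
cos 109.7° = (-0.337), so f = (1 − (-0.337))/2 = 0.669, so 67%.

67%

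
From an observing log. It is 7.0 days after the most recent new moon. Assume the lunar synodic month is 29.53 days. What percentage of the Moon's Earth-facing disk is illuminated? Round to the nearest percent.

46%

Phase angle: θ = 360°·(7.0 d)/(29.53 d) = 85.3°.
cos 85.3° = 0.081, so f = (1 − 0.081)/2 = 0.459, so 46%.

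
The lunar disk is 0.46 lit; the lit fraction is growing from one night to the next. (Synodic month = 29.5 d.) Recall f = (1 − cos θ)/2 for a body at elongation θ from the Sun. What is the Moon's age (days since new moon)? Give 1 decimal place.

cos θ = 1 − 2f = 0.080, giving a principal value of 85.4°.
Waxing ⇒ before full, so θ = 85.4°.
That fraction of the synodic month is 85.4/360 × 29.5 d ≈ 7.00 d.

7.0 days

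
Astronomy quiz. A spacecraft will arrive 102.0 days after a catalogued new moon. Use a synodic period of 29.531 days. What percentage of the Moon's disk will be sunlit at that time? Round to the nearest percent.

98%

102.0 d spans 3 complete synodic months (3 × 29.531 = 88.59 d) plus 13.41 d.
Elongation θ = 360° × 13.41/29.531 ≈ 163.4°.
cos 163.4° = (-0.959), so f = (1 − (-0.959))/2 = 0.979, so 98%.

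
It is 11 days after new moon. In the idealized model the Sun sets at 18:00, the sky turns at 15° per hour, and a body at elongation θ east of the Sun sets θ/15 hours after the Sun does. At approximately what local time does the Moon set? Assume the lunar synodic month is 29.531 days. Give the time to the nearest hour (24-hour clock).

03:00

Elongation θ = 360° × 11/29.531 ≈ 134.1°.
The Moon trails the Sun by θ/15 = 134.1/15 ≈ 8.94 hours.
18:00 + 8.94 h ≈ 02:56 → 03:00 to the nearest hour.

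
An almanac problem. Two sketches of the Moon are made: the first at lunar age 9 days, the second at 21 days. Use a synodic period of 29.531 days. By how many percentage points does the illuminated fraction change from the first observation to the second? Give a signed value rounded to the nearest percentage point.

θ₁ = 360° × 9/29.531 = 109.7°, f₁ = (1 − cos θ₁)/2 = 0.669.
θ₂ = 360° × 21/29.531 = 256.0°, f₂ = (1 − cos θ₂)/2 = 0.621.
Change = f₂ − f₁ = -0.048 → -5 percentage points.

-5 pp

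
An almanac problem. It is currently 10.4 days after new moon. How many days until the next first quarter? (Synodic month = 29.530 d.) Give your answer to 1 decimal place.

First quarter occurs at elongation 90°, i.e. at age 29.530 × 90/360 = 7.383 d.
This lunation's first quarter (7.383 d) has passed, so add one period: 36.913 − 10.4 = 26.513 days.

26.5 days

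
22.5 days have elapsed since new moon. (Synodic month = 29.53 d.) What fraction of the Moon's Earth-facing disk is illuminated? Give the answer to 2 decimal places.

Elongation θ = 360° × 22.5/29.53 ≈ 274.3°.
cos 274.3° = 0.075, so f = (1 − 0.075)/2 = 0.463.

0.46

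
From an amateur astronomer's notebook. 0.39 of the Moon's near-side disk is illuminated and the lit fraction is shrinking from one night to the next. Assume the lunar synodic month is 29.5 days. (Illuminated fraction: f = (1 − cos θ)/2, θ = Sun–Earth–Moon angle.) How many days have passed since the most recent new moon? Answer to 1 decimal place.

cos θ = 1 − 2f = 0.220, giving a principal value of 77.3°.
A waning Moon lies in 180°–360°, so θ = 360° − 77.3° = 282.7°.
At 360°/29.5 d per day, 282.7° corresponds to 23.17 days.

23.2 days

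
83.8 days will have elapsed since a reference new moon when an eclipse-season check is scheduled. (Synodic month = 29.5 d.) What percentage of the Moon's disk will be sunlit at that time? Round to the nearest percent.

23%

83.8 d spans 2 complete synodic months (2 × 29.5 = 59.00 d) plus 24.80 d.
Phase angle: θ = 360°·(24.80 d)/(29.5 d) = 302.6°.
With cos θ = 0.539, the lit fraction is (1 − 0.539)/2 ≈ 0.230, so 23%.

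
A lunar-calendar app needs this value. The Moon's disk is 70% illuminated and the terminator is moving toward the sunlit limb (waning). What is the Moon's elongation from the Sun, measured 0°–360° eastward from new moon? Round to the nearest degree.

246°

From f = (1 − cos θ)/2: cos θ = 1 − 2×0.70 = -0.400; arccos → 113.6°.
Since the Moon is past full (waning), take the reflex angle: θ = 360° − 113.6° = 246.4°.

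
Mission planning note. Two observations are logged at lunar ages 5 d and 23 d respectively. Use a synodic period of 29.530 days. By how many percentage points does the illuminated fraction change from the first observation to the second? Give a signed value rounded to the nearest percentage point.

First observation: θ = 360°·5/29.530 = 61.0°, so f = 0.257.
Second observation: θ = 280.4°, f = 0.410.
Δf = 0.410 − 0.257 = +0.153, i.e. +15 pp.

+15 pp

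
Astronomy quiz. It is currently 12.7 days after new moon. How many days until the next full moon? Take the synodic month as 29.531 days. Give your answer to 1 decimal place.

Full moon is 0.5 of the way through the cycle: age 0.5 × 29.531 = 14.765 d.
So 2.066 days remain (14.765 − 12.7).

2.1 days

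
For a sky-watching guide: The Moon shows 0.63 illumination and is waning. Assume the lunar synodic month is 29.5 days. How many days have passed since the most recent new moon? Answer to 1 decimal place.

20.9 days

Invert f = (1 − cos θ)/2 to get cos θ = 1 − 2(0.63) = -0.260, hence θ₀ = arccos -0.260 = 105.1°.
A waning Moon lies in 180°–360°, so θ = 360° − 105.1° = 254.9°.
That fraction of the synodic month is 254.9/360 × 29.5 d ≈ 20.89 d.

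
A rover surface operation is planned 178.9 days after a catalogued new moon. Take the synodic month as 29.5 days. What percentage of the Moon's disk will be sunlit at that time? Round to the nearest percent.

Reduce mod P: 178.9 − 6×29.5 = 1.90 d into the current lunation.
Elongation θ = 360° × 1.90/29.5 ≈ 23.2°.
cos 23.2° = 0.919, so f = (1 − 0.919)/2 = 0.040, so 4%.

4%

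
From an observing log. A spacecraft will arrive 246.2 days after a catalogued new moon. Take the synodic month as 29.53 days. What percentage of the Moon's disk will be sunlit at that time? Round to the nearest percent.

246.2 d spans 8 complete synodic months (8 × 29.53 = 236.24 d) plus 9.96 d.
Phase angle: θ = 360°·(9.96 d)/(29.53 d) = 121.4°.
cos 121.4° = (-0.521), so f = (1 − (-0.521))/2 = 0.761, so 76%.

76%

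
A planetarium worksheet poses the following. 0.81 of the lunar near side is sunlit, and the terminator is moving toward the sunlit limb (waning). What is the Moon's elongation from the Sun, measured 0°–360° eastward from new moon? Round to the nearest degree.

cos θ = 1 − 2f = -0.620, giving a principal value of 128.3°.
A waning Moon lies in 180°–360°, so θ = 360° − 128.3° = 231.7°.

232°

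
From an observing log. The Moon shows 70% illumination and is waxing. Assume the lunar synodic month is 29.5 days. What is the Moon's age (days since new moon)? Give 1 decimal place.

9.3 days

From f = (1 − cos θ)/2: cos θ = 1 − 2×0.70 = -0.400; arccos → 113.6°.
Before full moon the principal value applies: θ = 113.6°.
At 360°/29.5 d per day, 113.6° corresponds to 9.31 days.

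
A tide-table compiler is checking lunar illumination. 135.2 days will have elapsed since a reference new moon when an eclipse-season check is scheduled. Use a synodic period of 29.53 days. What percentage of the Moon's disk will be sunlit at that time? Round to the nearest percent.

135.2 d spans 4 complete synodic months (4 × 29.53 = 118.12 d) plus 17.08 d.
The Moon has covered 17.08/29.53 of its cycle, so θ ≈ 360° × 17.08/29.53 = 208.2°.
cos 208.2° = (-0.881), so f = (1 − (-0.881))/2 = 0.941, so 94%.

94%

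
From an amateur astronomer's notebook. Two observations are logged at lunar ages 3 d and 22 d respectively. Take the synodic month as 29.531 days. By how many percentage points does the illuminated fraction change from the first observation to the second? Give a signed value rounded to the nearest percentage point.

First observation: θ = 360°·3/29.531 = 36.6°, so f = 0.098.
Second observation: θ = 268.2°, f = 0.516.
Δf = 0.516 − 0.098 = +0.417, i.e. +42 pp.

+42 pp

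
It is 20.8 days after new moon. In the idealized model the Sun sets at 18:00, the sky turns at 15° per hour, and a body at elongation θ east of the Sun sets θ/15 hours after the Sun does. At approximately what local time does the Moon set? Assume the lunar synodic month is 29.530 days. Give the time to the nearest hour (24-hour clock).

11:00

The Moon has covered 20.8/29.530 of its cycle, so θ ≈ 360° × 20.8/29.530 = 253.6°.
The Moon trails the Sun by θ/15 = 253.6/15 ≈ 16.90 hours.
18:00 + 16.90 h ≈ 10:54 → 11:00 to the nearest hour.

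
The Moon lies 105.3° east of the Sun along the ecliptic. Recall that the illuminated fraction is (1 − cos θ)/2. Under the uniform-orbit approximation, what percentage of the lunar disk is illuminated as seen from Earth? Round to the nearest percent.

63%

f = (1 − cos 105.3°)/2 = (1 − (-0.264))/2 ≈ 0.632, i.e. 63%.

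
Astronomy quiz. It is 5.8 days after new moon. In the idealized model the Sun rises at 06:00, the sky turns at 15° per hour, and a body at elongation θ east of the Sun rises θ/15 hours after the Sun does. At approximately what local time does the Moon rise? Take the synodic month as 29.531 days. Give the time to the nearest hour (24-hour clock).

Phase angle: θ = 360°·(5.8 d)/(29.531 d) = 70.7°.
The Moon trails the Sun by θ/15 = 70.7/15 ≈ 4.71 hours.
06:00 + 4.71 h ≈ 10:43 → 11:00 to the nearest hour.

11:00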